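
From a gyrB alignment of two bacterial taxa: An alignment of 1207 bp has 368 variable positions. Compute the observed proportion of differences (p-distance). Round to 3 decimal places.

p = 368/1207 = 0.304888… ≈ 0.305 (to 3 d.p.).

0.305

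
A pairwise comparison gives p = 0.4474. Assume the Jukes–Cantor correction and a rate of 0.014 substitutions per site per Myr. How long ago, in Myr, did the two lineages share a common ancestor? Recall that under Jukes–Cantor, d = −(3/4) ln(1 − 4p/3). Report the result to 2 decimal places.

d = −(3/4) ln(1 − 4p/3) = −0.75 ln(1 − 0.596533) = −0.75 ln(0.403467)
  = −0.75 × (-0.907661) = 0.680746 substitutions/site.
Under a molecular clock d = 2μt, so t = d/(2μ) = 0.680746 / (2 × 0.014) = 24.31 Myr.

24.31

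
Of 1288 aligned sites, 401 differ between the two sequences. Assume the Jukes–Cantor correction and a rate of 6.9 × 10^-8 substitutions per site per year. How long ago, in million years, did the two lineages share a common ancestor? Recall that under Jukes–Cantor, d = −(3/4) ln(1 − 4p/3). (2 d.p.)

2.91

p = 401/1288 ≈ 0.311335.
d = −(3/4) ln(1 − 4p/3) = −0.75 ln(1 − 0.415113) = −0.75 ln(0.584887)
  = −0.75 × (-0.536337) = 0.402253 substitutions/site.
Under a molecular clock d = 2μt, so t = d/(2μ) = 0.402253 / (2 × 6.9 × 10^-8) = 2.91 million years.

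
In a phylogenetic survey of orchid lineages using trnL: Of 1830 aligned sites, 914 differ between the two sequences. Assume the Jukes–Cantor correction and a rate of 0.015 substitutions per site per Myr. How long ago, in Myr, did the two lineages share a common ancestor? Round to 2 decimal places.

p = 914/1830 ≈ 0.499454.
d = −(3/4) ln(1 − 4p/3) = −0.75 ln(1 − 0.665939) = −0.75 ln(0.334061)
  = −0.75 × (-1.096432) = 0.822324 substitutions/site.
Under a molecular clock d = 2μt, so t = d/(2μ) = 0.822324 / (2 × 0.015) = 27.41 Myr.

27.41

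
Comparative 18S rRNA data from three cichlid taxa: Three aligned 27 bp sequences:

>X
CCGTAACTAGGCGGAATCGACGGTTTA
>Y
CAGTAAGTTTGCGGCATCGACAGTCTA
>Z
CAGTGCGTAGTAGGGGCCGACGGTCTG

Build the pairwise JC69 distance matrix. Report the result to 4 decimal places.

d(X,Y) = 0.3181, d(X,Z) = 0.5876, d(Y,Z) = 0.5876

X–Y: 7/27 sites differ → p ≈ 0.259259, d = −0.75 ln(1 − 0.345679) = 0.318118 ≈ 0.3181.
X–Z: 11/27 sites differ → p ≈ 0.407407, d = −0.75 ln(1 − 0.543209) = 0.587647 ≈ 0.5876.
Y–Z: 11/27 sites differ → p ≈ 0.407407, d = −0.75 ln(1 − 0.543209) = 0.587647 ≈ 0.5876.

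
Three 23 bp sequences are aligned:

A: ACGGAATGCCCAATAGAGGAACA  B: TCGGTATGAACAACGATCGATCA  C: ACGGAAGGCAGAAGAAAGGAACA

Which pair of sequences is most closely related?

A and C

A–B: 10/23 differ, p = 0.435, d = 0.650.
A–C: 5/23 differ, p = 0.217, d = 0.257.
B–C: 10/23 differ, p = 0.435, d = 0.650.
The smallest distance is between A and C.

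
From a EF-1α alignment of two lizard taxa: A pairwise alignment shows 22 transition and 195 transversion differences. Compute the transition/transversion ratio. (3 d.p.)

0.113

R = 22/195 = 0.112820… ≈ 0.113 (to 3 d.p.).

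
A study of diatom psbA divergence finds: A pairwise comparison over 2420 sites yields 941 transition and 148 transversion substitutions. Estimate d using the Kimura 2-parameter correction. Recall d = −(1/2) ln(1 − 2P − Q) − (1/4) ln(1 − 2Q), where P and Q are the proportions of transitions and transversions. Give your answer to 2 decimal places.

P = 941/2420 ≈ 0.388843 and Q = 148/2420 ≈ 0.061157.
Under the Kimura two-parameter model, d = −½ ln(1 − 2P − Q) − ¼ ln(1 − 2Q).
1 − 2P − Q = 0.161157, giving −½ ln(0.161157) = 0.912688.
1 − 2Q = 0.877686, giving −¼ ln(0.877686) = 0.032617.
d = 0.912688 + 0.032617 = 0.945305.

0.95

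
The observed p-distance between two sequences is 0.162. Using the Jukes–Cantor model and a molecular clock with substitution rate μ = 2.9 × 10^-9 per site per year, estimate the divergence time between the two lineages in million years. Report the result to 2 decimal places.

31.47

d = −(3/4) ln(1 − 4p/3) = −0.75 ln(1 − 0.216) = −0.75 ln(0.784)
  = −0.75 × (-0.243346) = 0.182510 substitutions/site.
Under a molecular clock d = 2μt, so t = d/(2μ) = 0.182510 / (2 × 2.9 × 10^-9) = 31.47 million years.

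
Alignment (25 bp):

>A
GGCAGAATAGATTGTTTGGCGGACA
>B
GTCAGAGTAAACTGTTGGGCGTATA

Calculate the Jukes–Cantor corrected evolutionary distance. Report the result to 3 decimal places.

The sequences differ at 7 of 25 sites (2, 7, 10, 12, 17, 22, 24), so p = 7/25 = 0.28.
d = −(3/4) ln(1 − 4p/3) = −0.75 ln(1 − 0.373333) = −0.75 ln(0.626667)
  = −0.75 × (-0.467340) = 0.350505 substitutions/site.

0.351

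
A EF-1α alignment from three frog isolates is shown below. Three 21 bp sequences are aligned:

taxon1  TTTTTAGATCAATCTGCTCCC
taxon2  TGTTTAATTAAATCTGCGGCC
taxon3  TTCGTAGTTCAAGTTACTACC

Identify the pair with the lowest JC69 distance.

taxon1 and taxon2

taxon1–taxon2: 6/21 differ, p = 0.286, d = 0.360.
taxon1–taxon3: 7/21 differ, p = 0.333, d = 0.441.
taxon2–taxon3: 10/21 differ, p = 0.476, d = 0.756.
The smallest distance is between taxon1 and taxon2.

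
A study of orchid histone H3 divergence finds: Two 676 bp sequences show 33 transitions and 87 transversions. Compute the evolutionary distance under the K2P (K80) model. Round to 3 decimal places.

P = 33/676 ≈ 0.048817 and Q = 87/676 ≈ 0.128698.
Under the Kimura two-parameter model, d = −½ ln(1 − 2P − Q) − ¼ ln(1 − 2Q).
1 − 2P − Q = 0.773668, giving −½ ln(0.773668) = 0.128306.
1 − 2Q = 0.742604, giving −¼ ln(0.742604) = 0.074398.
d = 0.128306 + 0.074398 = 0.202704.

0.203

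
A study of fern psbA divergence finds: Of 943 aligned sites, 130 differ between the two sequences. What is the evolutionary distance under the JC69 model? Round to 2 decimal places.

p = 130/943 ≈ 0.137858.
d = −(3/4) ln(1 − 4p/3) = −0.75 ln(1 − 0.183811) = −0.75 ln(0.816189)
  = −0.75 × (-0.203109) = 0.152332 substitutions/site.

0.15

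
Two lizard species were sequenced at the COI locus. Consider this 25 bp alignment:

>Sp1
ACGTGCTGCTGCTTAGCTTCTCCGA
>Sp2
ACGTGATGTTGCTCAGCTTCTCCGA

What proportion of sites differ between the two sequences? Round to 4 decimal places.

0.1200

The sequences differ at 3 of 25 positions (sites 6, 9, 14).
p = 3/25 = 0.1200.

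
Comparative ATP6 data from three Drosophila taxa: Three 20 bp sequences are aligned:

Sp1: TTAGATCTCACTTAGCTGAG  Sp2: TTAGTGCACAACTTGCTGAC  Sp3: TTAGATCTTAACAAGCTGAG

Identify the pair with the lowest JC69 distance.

Sp1–Sp2: 7/20 differ, p = 0.350, d = 0.471.
Sp1–Sp3: 4/20 differ, p = 0.200, d = 0.233.
Sp2–Sp3: 7/20 differ, p = 0.350, d = 0.471.
The smallest distance is between Sp1 and Sp3.

Sp1 and Sp3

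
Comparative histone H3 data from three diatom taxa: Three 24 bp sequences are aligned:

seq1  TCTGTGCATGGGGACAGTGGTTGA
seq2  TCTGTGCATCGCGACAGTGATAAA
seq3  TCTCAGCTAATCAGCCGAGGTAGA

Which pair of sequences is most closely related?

seq1–seq2: 5/24 differ, p = 0.208, d = 0.244.
seq1–seq3: 12/24 differ, p = 0.500, d = 0.824.
seq2–seq3: 12/24 differ, p = 0.500, d = 0.824.
The smallest distance is between seq1 and seq2.

seq1 and seq2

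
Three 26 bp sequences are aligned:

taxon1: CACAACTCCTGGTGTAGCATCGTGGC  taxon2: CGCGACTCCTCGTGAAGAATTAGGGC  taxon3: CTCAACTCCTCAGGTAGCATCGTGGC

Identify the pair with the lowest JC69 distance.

taxon1 and taxon3

taxon1–taxon2: 8/26 differ, p = 0.308, d = 0.396.
taxon1–taxon3: 4/26 differ, p = 0.154, d = 0.172.
taxon2–taxon3: 9/26 differ, p = 0.346, d = 0.464.
The smallest distance is between taxon1 and taxon3.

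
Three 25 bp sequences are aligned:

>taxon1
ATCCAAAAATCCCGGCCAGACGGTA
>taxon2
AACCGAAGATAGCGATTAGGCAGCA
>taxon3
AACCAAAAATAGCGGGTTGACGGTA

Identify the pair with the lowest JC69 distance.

taxon1 and taxon3

taxon1–taxon2: 11/25 differ, p = 0.440, d = 0.663.
taxon1–taxon3: 6/25 differ, p = 0.240, d = 0.289.
taxon2–taxon3: 8/25 differ, p = 0.320, d = 0.417.
The smallest distance is between taxon1 and taxon3.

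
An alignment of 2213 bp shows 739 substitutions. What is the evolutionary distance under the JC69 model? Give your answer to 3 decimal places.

p = 739/2213 ≈ 0.333936.
d = −(3/4) ln(1 − 4p/3) = −0.75 ln(1 − 0.445248) = −0.75 ln(0.554752)
  = −0.75 × (-0.589234) = 0.441926 substitutions/site.

0.442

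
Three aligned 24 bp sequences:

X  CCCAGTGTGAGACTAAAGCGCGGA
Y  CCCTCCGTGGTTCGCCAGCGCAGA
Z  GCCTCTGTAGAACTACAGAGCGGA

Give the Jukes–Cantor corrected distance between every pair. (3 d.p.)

d(X,Y) = 0.608, d(X,Z) = 0.441, d(Y,Z) = 0.520

X–Y: 10/24 sites differ → p ≈ 0.416667, d = −0.75 ln(1 − 0.555556) = 0.608198 ≈ 0.608.
X–Z: 8/24 sites differ → p ≈ 0.333333, d = −0.75 ln(1 − 0.444444) = 0.440839 ≈ 0.441.
Y–Z: 9/24 sites differ → p = 0.375, d = −0.75 ln(1 − 0.5) = 0.519860 ≈ 0.520.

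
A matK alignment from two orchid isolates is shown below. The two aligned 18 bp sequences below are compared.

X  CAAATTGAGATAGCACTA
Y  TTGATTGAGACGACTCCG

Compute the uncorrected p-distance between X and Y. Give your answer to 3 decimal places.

0.500

The sequences differ at 9 of 18 positions (sites 1, 2, 3, 11, 12, 13, 15, 17, 18).
p = 9/18 = 0.500.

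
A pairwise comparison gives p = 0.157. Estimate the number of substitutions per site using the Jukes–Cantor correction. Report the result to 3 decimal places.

d = −(3/4) ln(1 − 4p/3) = −0.75 ln(1 − 0.209333) = −0.75 ln(0.790667)
  = −0.75 × (-0.234878) = 0.176159 substitutions/site.

0.176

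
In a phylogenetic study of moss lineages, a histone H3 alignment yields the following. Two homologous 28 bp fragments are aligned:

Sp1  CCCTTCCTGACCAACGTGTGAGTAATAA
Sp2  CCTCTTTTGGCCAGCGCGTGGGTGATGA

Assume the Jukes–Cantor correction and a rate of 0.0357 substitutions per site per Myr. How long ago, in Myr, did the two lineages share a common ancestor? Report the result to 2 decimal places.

The sequences differ at 10 of 28 sites (3, 4, 6, 7, 10, 14, 17, 21, 24, 27), so p = 10/28 ≈ 0.357143.
d = −(3/4) ln(1 − 4p/3) = −0.75 ln(1 − 0.476191) = −0.75 ln(0.523809)
  = −0.75 × (-0.646628) = 0.484971 substitutions/site.
Under a molecular clock d = 2μt, so t = d/(2μ) = 0.484971 / (2 × 0.0357) = 6.79 Myr.

6.79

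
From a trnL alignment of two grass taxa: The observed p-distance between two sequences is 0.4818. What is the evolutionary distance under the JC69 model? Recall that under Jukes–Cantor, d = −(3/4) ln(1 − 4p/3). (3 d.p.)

d = −(3/4) ln(1 − 4p/3) = −0.75 ln(1 − 0.6424) = −0.75 ln(0.3576)
  = −0.75 × (-1.028340) = 0.771255 substitutions/site.

0.771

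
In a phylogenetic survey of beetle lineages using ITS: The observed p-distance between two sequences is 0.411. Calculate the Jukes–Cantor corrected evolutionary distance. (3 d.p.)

0.596

d = −(3/4) ln(1 − 4p/3) = −0.75 ln(1 − 0.548) = −0.75 ln(0.452)
  = −0.75 × (-0.794073) = 0.595555 substitutions/site.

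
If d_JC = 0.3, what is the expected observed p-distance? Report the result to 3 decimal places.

0.247

p = (3/4)(1 − e^(−4d/3)) = 0.75 × (1 − e^(-0.4)) = 0.75 × (1 − 0.670320) = 0.247260.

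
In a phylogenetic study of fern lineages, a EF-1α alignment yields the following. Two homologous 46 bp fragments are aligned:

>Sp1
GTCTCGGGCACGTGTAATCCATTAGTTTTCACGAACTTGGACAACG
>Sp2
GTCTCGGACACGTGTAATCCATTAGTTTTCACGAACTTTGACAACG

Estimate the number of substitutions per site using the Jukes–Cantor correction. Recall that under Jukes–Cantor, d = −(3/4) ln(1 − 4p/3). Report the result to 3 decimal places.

0.045

The sequences differ at 2 of 46 sites (8, 39), so p = 2/46 ≈ 0.043478.
d = −(3/4) ln(1 − 4p/3) = −0.75 ln(1 − 0.057971) = −0.75 ln(0.942029)
  = −0.75 × (-0.059719) = 0.044789 substitutions/site.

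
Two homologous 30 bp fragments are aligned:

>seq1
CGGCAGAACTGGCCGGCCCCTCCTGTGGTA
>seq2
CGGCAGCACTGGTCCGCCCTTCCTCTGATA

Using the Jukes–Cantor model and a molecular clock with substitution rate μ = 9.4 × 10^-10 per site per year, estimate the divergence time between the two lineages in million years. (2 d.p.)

The sequences differ at 6 of 30 sites (7, 13, 15, 20, 25, 28), so p = 6/30 = 0.2.
d = −(3/4) ln(1 − 4p/3) = −0.75 ln(1 − 0.266667) = −0.75 ln(0.733333)
  = −0.75 × (-0.310155) = 0.232616 substitutions/site.
Under a molecular clock d = 2μt, so t = d/(2μ) = 0.232616 / (2 × 9.4 × 10^-10) = 123.73 million years.

123.73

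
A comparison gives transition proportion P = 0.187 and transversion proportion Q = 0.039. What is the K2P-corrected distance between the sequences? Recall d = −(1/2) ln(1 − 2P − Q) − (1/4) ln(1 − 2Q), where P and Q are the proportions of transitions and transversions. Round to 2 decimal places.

Under the Kimura two-parameter model, d = −½ ln(1 − 2P − Q) − ¼ ln(1 − 2Q).
1 − 2P − Q = 0.587, giving −½ ln(0.587) = 0.266365.
1 − 2Q = 0.922, giving −¼ ln(0.922) = 0.020303.
d = 0.266365 + 0.020303 = 0.286668.

0.29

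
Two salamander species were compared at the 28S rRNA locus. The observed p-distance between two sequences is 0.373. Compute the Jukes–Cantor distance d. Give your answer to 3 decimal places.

0.516

d = −(3/4) ln(1 − 4p/3) = −0.75 ln(1 − 0.497333) = −0.75 ln(0.502667)
  = −0.75 × (-0.687827) = 0.515870 substitutions/site.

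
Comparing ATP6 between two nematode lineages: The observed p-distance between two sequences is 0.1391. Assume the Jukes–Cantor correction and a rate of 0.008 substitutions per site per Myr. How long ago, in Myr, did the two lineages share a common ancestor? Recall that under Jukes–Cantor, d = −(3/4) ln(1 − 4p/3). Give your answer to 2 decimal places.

9.62

d = −(3/4) ln(1 − 4p/3) = −0.75 ln(1 − 0.185467) = −0.75 ln(0.814533)
  = −0.75 × (-0.205140) = 0.153855 substitutions/site.
Under a molecular clock d = 2μt, so t = d/(2μ) = 0.153855 / (2 × 0.008) = 9.62 Myr.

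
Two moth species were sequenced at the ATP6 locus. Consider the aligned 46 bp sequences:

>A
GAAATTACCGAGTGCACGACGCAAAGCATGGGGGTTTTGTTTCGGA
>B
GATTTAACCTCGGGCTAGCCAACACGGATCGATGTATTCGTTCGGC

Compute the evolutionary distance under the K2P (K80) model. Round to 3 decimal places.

Of 46 sites, 2 differences are transitions and 19 are transversions, so P = 2/46 ≈ 0.043478 and Q = 19/46 ≈ 0.413043.
Under the Kimura two-parameter model, d = −½ ln(1 − 2P − Q) − ¼ ln(1 − 2Q).
1 − 2P − Q = 0.500001, giving −½ ln(0.500001) = 0.346573.
1 − 2Q = 0.173914, giving −¼ ln(0.173914) = 0.437299.
d = 0.346573 + 0.437299 = 0.783872.

0.784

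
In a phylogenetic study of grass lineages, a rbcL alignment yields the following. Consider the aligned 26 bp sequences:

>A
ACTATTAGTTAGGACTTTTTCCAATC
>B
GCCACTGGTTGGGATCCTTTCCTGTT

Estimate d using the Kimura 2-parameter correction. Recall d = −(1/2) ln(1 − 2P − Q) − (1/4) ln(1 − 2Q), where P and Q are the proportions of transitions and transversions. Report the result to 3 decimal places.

0.844

Of 26 sites, 10 differences are transitions and 1 are transversions, so P = 10/26 ≈ 0.384615 and Q = 1/26 ≈ 0.038462.
Under the Kimura two-parameter model, d = −½ ln(1 − 2P − Q) − ¼ ln(1 − 2Q).
1 − 2P − Q = 0.192308, giving −½ ln(0.192308) = 0.824329.
1 − 2Q = 0.923076, giving −¼ ln(0.923076) = 0.020011.
d = 0.824329 + 0.020011 = 0.844340.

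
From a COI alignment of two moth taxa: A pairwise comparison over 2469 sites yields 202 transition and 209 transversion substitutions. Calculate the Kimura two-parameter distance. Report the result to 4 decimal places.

0.1891

P = 202/2469 ≈ 0.081814 and Q = 209/2469 ≈ 0.08465.
Under the Kimura two-parameter model, d = −½ ln(1 − 2P − Q) − ¼ ln(1 − 2Q).
1 − 2P − Q = 0.751722, giving −½ ln(0.751722) = 0.142694.
1 − 2Q = 0.8307, giving −¼ ln(0.8307) = 0.046372.
d = 0.142694 + 0.046372 = 0.189066.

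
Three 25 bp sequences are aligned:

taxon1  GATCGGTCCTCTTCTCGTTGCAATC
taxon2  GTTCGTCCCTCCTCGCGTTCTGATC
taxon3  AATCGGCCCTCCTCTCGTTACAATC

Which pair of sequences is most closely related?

taxon1 and taxon3

taxon1–taxon2: 8/25 differ, p = 0.320, d = 0.417.
taxon1–taxon3: 4/25 differ, p = 0.160, d = 0.180.
taxon2–taxon3: 7/25 differ, p = 0.280, d = 0.351.
The smallest distance is between taxon1 and taxon3.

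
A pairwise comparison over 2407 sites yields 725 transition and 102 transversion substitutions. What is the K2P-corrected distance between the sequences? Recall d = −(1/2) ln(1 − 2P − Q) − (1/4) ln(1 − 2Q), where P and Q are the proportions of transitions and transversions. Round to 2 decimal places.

0.54

P = 725/2407 ≈ 0.301205 and Q = 102/2407 ≈ 0.042376.
Under the Kimura two-parameter model, d = −½ ln(1 − 2P − Q) − ¼ ln(1 − 2Q).
1 − 2P − Q = 0.355214, giving −½ ln(0.355214) = 0.517517.
1 − 2Q = 0.915248, giving −¼ ln(0.915248) = 0.022140.
d = 0.517517 + 0.022140 = 0.539657.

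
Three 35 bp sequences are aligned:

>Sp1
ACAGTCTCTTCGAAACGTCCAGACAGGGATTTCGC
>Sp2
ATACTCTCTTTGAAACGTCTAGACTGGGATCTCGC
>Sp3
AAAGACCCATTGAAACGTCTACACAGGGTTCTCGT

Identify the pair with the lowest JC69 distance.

Sp1–Sp2: 6/35 differ, p = 0.171, d = 0.195.
Sp1–Sp3: 10/35 differ, p = 0.286, d = 0.360.
Sp2–Sp3: 9/35 differ, p = 0.257, d = 0.315.
The smallest distance is between Sp1 and Sp2.

Sp1 and Sp2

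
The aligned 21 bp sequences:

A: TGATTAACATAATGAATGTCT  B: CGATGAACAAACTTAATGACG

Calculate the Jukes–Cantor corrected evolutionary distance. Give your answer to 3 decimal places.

The sequences differ at 7 of 21 sites (1, 5, 10, 12, 14, 19, 21), so p = 7/21 ≈ 0.333333.
d = −(3/4) ln(1 − 4p/3) = −0.75 ln(1 − 0.444444) = −0.75 ln(0.555556)
  = −0.75 × (-0.587786) = 0.440840 substitutions/site.

0.441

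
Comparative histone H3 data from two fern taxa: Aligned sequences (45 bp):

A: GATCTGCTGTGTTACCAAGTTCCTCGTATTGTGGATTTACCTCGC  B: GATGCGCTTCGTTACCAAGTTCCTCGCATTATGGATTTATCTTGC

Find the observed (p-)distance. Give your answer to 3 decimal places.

0.178

The sequences differ at 8 of 45 positions (sites 4, 5, 9, 10, 27, 31, 40, 43).
p = 8/45 = 0.177777… ≈ 0.178 (to 3 d.p.).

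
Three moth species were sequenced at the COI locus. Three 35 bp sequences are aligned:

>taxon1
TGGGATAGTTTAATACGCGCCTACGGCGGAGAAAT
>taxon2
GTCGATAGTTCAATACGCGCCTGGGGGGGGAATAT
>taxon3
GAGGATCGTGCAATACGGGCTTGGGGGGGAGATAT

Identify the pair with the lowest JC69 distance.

taxon1–taxon2: 10/35 differ, p = 0.286, d = 0.360.
taxon1–taxon3: 11/35 differ, p = 0.314, d = 0.407.
taxon2–taxon3: 8/35 differ, p = 0.229, d = 0.273.
The smallest distance is between taxon2 and taxon3.

taxon2 and taxon3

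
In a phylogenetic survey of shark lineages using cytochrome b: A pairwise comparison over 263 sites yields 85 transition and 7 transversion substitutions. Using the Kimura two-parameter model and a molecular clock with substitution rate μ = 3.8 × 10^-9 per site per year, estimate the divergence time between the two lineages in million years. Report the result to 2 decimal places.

P = 85/263 ≈ 0.323194 and Q = 7/263 ≈ 0.026616.
Under the Kimura two-parameter model, d = −½ ln(1 − 2P − Q) − ¼ ln(1 − 2Q).
1 − 2P − Q = 0.326996, giving −½ ln(0.326996) = 0.558904.
1 − 2Q = 0.946768, giving −¼ ln(0.946768) = 0.013675.
d = 0.558904 + 0.013675 = 0.572579.
Under a molecular clock d = 2μt, so t = d/(2μ) = 0.572579 / (2 × 3.8 × 10^-9) = 75.34 million years.

75.34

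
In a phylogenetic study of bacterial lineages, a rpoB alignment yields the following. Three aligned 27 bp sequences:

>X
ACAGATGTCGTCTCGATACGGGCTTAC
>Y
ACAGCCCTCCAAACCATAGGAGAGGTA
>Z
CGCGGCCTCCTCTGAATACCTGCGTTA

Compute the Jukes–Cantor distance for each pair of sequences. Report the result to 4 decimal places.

d(X,Y) = 1.0124, d(X,Z) = 0.8817, d(Y,Z) = 0.8817

X–Y: 15/27 sites differ → p ≈ 0.555556, d = −0.75 ln(1 − 0.740741) = 1.012446 ≈ 1.0124.
X–Z: 14/27 sites differ → p ≈ 0.518519, d = −0.75 ln(1 − 0.691359) = 0.881682 ≈ 0.8817.
Y–Z: 14/27 sites differ → p ≈ 0.518519, d = −0.75 ln(1 − 0.691359) = 0.881682 ≈ 0.8817.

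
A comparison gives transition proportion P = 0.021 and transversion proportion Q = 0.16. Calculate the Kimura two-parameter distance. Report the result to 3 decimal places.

Under the Kimura two-parameter model, d = −½ ln(1 − 2P − Q) − ¼ ln(1 − 2Q).
1 − 2P − Q = 0.798, giving −½ ln(0.798) = 0.112823.
1 − 2Q = 0.68, giving −¼ ln(0.68) = 0.096416.
d = 0.112823 + 0.096416 = 0.209239.

0.209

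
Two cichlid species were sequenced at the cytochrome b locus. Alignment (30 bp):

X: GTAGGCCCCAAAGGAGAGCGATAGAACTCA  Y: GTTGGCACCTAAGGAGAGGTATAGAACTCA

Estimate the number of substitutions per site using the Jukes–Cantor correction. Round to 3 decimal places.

The sequences differ at 5 of 30 sites (3, 7, 10, 19, 20), so p = 5/30 ≈ 0.166667.
d = −(3/4) ln(1 − 4p/3) = −0.75 ln(1 − 0.222223) = −0.75 ln(0.777777)
  = −0.75 × (-0.251315) = 0.188486 substitutions/site.

0.188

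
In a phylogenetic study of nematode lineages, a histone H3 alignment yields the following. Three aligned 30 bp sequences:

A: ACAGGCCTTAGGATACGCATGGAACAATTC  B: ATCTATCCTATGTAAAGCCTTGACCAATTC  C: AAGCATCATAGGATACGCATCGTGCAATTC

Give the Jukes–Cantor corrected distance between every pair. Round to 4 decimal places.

A–B: 13/30 sites differ → p ≈ 0.433333, d = −0.75 ln(1 − 0.577777) = 0.646666 ≈ 0.6467.
A–C: 9/30 sites differ → p = 0.3, d = −0.75 ln(1 − 0.4) = 0.383119 ≈ 0.3831.
B–C: 12/30 sites differ → p = 0.4, d = −0.75 ln(1 − 0.533333) = 0.571605 ≈ 0.5716.

d(A,B) = 0.6467, d(A,C) = 0.3831, d(B,C) = 0.5716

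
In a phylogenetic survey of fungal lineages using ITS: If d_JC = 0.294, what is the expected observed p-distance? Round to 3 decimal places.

0.243

p = (3/4)(1 − e^(−4d/3)) = 0.75 × (1 − e^(-0.392)) = 0.75 × (1 − 0.675704) = 0.243222.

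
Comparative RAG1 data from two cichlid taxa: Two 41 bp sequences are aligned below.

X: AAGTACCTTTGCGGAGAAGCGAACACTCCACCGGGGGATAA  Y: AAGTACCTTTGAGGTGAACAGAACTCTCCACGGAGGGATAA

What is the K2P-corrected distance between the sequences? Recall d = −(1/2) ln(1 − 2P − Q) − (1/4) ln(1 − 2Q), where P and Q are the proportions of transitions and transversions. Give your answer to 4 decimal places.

Of 41 sites, 1 differences are transitions and 6 are transversions, so P = 1/41 ≈ 0.02439 and Q = 6/41 ≈ 0.146341.
Under the Kimura two-parameter model, d = −½ ln(1 − 2P − Q) − ¼ ln(1 − 2Q).
1 − 2P − Q = 0.804879, giving −½ ln(0.804879) = 0.108532.
1 − 2Q = 0.707318, giving −¼ ln(0.707318) = 0.086569.
d = 0.108532 + 0.086569 = 0.195101.

0.1951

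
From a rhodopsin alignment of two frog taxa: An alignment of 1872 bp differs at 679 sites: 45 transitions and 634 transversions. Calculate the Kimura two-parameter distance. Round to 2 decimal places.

P = 45/1872 ≈ 0.024038 and Q = 634/1872 ≈ 0.338675.
Under the Kimura two-parameter model, d = −½ ln(1 − 2P − Q) − ¼ ln(1 − 2Q).
1 − 2P − Q = 0.613249, giving −½ ln(0.613249) = 0.244492.
1 − 2Q = 0.32265, giving −¼ ln(0.32265) = 0.282797.
d = 0.244492 + 0.282797 = 0.527289.

0.53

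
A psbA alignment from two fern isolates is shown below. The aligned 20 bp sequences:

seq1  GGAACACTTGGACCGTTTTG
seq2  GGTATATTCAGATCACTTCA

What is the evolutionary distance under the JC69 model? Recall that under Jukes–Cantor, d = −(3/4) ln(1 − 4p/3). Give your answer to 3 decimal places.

The sequences differ at 10 of 20 sites (3, 5, 7, 9, 10, 13, 15, 16, 19, 20), so p = 10/20 = 0.5.
d = −(3/4) ln(1 − 4p/3) = −0.75 ln(1 − 0.666667) = −0.75 ln(0.333333)
  = −0.75 × (-1.098613) = 0.823960 substitutions/site.

0.824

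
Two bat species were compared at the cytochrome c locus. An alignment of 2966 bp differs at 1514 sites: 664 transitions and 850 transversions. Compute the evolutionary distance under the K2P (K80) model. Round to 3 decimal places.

0.876

P = 664/2966 ≈ 0.223871 and Q = 850/2966 ≈ 0.286581.
Under the Kimura two-parameter model, d = −½ ln(1 − 2P − Q) − ¼ ln(1 − 2Q).
1 − 2P − Q = 0.265677, giving −½ ln(0.265677) = 0.662737.
1 − 2Q = 0.426838, giving −¼ ln(0.426838) = 0.212838.
d = 0.662737 + 0.212838 = 0.875575.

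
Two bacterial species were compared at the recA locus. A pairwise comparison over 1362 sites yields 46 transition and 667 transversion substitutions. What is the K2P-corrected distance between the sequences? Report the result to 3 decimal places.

P = 46/1362 ≈ 0.033774 and Q = 667/1362 ≈ 0.489721.
Under the Kimura two-parameter model, d = −½ ln(1 − 2P − Q) − ¼ ln(1 − 2Q).
1 − 2P − Q = 0.442731, giving −½ ln(0.442731) = 0.407396.
1 − 2Q = 0.020558, giving −¼ ln(0.020558) = 0.971126.
d = 0.407396 + 0.971126 = 1.378522.

1.379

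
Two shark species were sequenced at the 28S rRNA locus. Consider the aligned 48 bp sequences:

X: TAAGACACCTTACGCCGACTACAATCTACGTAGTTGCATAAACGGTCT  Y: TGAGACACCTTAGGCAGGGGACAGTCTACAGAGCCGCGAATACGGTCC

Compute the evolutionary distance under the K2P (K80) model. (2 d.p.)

Of 48 sites, 8 differences are transitions and 7 are transversions, so P = 8/48 ≈ 0.166667 and Q = 7/48 ≈ 0.145833.
Under the Kimura two-parameter model, d = −½ ln(1 − 2P − Q) − ¼ ln(1 − 2Q).
1 − 2P − Q = 0.520833, giving −½ ln(0.520833) = 0.326163.
1 − 2Q = 0.708334, giving −¼ ln(0.708334) = 0.086210.
d = 0.326163 + 0.086210 = 0.412373.

0.41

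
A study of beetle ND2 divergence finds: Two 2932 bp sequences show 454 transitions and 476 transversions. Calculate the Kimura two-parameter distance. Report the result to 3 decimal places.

P = 454/2932 ≈ 0.154843 and Q = 476/2932 ≈ 0.162347.
Under the Kimura two-parameter model, d = −½ ln(1 − 2P − Q) − ¼ ln(1 − 2Q).
1 − 2P − Q = 0.527967, giving −½ ln(0.527967) = 0.319361.
1 − 2Q = 0.675306, giving −¼ ln(0.675306) = 0.098147.
d = 0.319361 + 0.098147 = 0.417508.

0.418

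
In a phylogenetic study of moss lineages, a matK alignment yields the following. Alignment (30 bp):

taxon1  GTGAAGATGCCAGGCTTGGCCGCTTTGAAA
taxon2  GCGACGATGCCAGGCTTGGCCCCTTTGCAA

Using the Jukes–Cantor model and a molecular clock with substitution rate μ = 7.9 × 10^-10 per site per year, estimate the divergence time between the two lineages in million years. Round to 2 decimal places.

92.92

The sequences differ at 4 of 30 sites (2, 5, 22, 28), so p = 4/30 ≈ 0.133333.
d = −(3/4) ln(1 − 4p/3) = −0.75 ln(1 − 0.177777) = −0.75 ln(0.822223)
  = −0.75 × (-0.195744) = 0.146808 substitutions/site.
Under a molecular clock d = 2μt, so t = d/(2μ) = 0.146808 / (2 × 7.9 × 10^-10) = 92.92 million years.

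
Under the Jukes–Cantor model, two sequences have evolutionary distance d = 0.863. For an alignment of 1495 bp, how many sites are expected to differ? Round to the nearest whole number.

766

Invert JC69: p = (3/4)(1 − e^(−4d/3)) = 0.75 × (1 − e^(-1.150667)) = 0.75 × (1 − 0.316426) = 0.512681.
Expected differing sites = pL ≈ 0.512681 × 1495 = 766.458095 ≈ 766.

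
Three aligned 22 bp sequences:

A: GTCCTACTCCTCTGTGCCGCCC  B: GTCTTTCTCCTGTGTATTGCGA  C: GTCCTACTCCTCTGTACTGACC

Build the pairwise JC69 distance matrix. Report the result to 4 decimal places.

d(A,B) = 0.4975, d(A,C) = 0.1505, d(B,C) = 0.4141

A–B: 8/22 sites differ → p ≈ 0.363636, d = −0.75 ln(1 − 0.484848) = 0.497470 ≈ 0.4975.
A–C: 3/22 sites differ → p ≈ 0.136364, d = −0.75 ln(1 − 0.181819) = 0.150504 ≈ 0.1505.
B–C: 7/22 sites differ → p ≈ 0.318182, d = −0.75 ln(1 − 0.424243) = 0.414052 ≈ 0.4141.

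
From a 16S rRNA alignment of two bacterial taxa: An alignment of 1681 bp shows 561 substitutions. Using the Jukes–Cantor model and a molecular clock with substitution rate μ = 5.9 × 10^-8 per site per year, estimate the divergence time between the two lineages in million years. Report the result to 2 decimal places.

p = 561/1681 ≈ 0.33373.
d = −(3/4) ln(1 − 4p/3) = −0.75 ln(1 − 0.444973) = −0.75 ln(0.555027)
  = −0.75 × (-0.588739) = 0.441554 substitutions/site.
Under a molecular clock d = 2μt, so t = d/(2μ) = 0.441554 / (2 × 5.9 × 10^-8) = 3.74 million years.

3.74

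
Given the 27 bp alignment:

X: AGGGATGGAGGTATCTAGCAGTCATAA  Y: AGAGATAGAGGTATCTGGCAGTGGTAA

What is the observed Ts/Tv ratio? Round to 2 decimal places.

Transitions are A↔G and C↔T; transversions are all other mismatches.
Transitions: 4. Transversions: 1.
R = 4/1 = 4.00.

4.00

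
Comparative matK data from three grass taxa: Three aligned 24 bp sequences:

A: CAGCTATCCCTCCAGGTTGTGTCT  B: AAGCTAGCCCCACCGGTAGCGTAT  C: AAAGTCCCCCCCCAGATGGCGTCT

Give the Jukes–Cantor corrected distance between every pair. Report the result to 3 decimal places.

d(A,B) = 0.441, d(A,C) = 0.520, d(B,C) = 0.520

A–B: 8/24 sites differ → p ≈ 0.333333, d = −0.75 ln(1 − 0.444444) = 0.440839 ≈ 0.441.
A–C: 9/24 sites differ → p = 0.375, d = −0.75 ln(1 − 0.5) = 0.519860 ≈ 0.520.
B–C: 9/24 sites differ → p = 0.375, d = −0.75 ln(1 − 0.5) = 0.519860 ≈ 0.520.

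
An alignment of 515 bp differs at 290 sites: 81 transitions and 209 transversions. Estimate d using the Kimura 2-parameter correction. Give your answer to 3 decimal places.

1.055

P = 81/515 ≈ 0.157282 and Q = 209/515 ≈ 0.405825.
Under the Kimura two-parameter model, d = −½ ln(1 − 2P − Q) − ¼ ln(1 − 2Q).
1 − 2P − Q = 0.279611, giving −½ ln(0.279611) = 0.637178.
1 − 2Q = 0.18835, giving −¼ ln(0.18835) = 0.417363.
d = 0.637178 + 0.417363 = 1.054541.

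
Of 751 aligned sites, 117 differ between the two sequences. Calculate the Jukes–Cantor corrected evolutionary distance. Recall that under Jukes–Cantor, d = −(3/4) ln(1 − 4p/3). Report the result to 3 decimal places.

0.175

p = 117/751 ≈ 0.155792.
d = −(3/4) ln(1 − 4p/3) = −0.75 ln(1 − 0.207723) = −0.75 ln(0.792277)
  = −0.75 × (-0.232844) = 0.174633 substitutions/site.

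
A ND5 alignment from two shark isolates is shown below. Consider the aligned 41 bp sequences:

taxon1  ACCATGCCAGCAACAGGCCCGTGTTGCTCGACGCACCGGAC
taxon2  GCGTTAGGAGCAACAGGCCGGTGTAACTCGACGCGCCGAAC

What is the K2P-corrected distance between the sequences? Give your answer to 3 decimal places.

Of 41 sites, 5 differences are transitions and 6 are transversions, so P = 5/41 ≈ 0.121951 and Q = 6/41 ≈ 0.146341.
Under the Kimura two-parameter model, d = −½ ln(1 − 2P − Q) − ¼ ln(1 − 2Q).
1 − 2P − Q = 0.609757, giving −½ ln(0.609757) = 0.247347.
1 − 2Q = 0.707318, giving −¼ ln(0.707318) = 0.086569.
d = 0.247347 + 0.086569 = 0.333916.

0.334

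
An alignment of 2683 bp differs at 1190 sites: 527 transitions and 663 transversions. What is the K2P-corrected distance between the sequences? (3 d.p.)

P = 527/2683 ≈ 0.196422 and Q = 663/2683 ≈ 0.247111.
Under the Kimura two-parameter model, d = −½ ln(1 − 2P − Q) − ¼ ln(1 − 2Q).
1 − 2P − Q = 0.360045, giving −½ ln(0.360045) = 0.510763.
1 − 2Q = 0.505778, giving −¼ ln(0.505778) = 0.170414.
d = 0.510763 + 0.170414 = 0.681177.

0.681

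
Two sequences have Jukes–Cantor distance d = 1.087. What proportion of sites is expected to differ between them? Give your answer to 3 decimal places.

0.574

p = (3/4)(1 − e^(−4d/3)) = 0.75 × (1 − e^(-1.449333)) = 0.75 × (1 − 0.234727) = 0.573955.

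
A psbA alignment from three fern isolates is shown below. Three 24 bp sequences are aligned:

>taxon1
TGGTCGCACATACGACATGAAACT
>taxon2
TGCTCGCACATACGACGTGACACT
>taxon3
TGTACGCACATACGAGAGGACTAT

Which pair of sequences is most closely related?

taxon1 and taxon2

taxon1–taxon2: 3/24 differ, p = 0.125, d = 0.137.
taxon1–taxon3: 7/24 differ, p = 0.292, d = 0.369.
taxon2–taxon3: 7/24 differ, p = 0.292, d = 0.369.
The smallest distance is between taxon1 and taxon2.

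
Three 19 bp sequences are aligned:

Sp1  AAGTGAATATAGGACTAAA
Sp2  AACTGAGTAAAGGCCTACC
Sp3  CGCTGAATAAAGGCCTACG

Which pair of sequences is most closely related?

Sp1–Sp2: 6/19 differ, p = 0.316, d = 0.410.
Sp1–Sp3: 7/19 differ, p = 0.368, d = 0.507.
Sp2–Sp3: 4/19 differ, p = 0.211, d = 0.247.
The smallest distance is between Sp2 and Sp3.

Sp2 and Sp3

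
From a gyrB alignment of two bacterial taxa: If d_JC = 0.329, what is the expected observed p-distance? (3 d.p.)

p = (3/4)(1 − e^(−4d/3)) = 0.75 × (1 − e^(-0.438667)) = 0.75 × (1 − 0.644895) = 0.266329.

0.266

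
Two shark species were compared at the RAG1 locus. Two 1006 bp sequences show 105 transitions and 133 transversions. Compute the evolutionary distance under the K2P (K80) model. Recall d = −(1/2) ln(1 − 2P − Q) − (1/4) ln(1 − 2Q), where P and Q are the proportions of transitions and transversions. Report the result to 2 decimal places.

0.29

P = 105/1006 ≈ 0.104374 and Q = 133/1006 ≈ 0.132207.
Under the Kimura two-parameter model, d = −½ ln(1 − 2P − Q) − ¼ ln(1 − 2Q).
1 − 2P − Q = 0.659045, giving −½ ln(0.659045) = 0.208482.
1 − 2Q = 0.735586, giving −¼ ln(0.735586) = 0.076772.
d = 0.208482 + 0.076772 = 0.285254.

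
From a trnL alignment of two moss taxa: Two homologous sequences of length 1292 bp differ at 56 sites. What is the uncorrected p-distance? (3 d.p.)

0.043

p = 56/1292 = 0.043343… ≈ 0.043 (to 3 d.p.).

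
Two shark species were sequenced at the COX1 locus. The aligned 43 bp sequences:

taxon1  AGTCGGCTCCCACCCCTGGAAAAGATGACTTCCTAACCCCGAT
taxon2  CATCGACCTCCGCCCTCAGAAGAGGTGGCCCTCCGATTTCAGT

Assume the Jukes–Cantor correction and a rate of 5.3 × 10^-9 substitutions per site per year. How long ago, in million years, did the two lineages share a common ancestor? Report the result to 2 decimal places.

81.10

The sequences differ at 22 of 43 sites, so p = 22/43 ≈ 0.511628.
d = −(3/4) ln(1 − 4p/3) = −0.75 ln(1 − 0.682171) = −0.75 ln(0.317829)
  = −0.75 × (-1.146242) = 0.859682 substitutions/site.
Under a molecular clock d = 2μt, so t = d/(2μ) = 0.859682 / (2 × 5.3 × 10^-9) = 81.10 million years.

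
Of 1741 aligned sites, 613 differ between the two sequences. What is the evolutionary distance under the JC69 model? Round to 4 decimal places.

0.4754

p = 613/1741 ≈ 0.352096.
d = −(3/4) ln(1 − 4p/3) = −0.75 ln(1 − 0.469461) = −0.75 ln(0.530539)
  = −0.75 × (-0.633862) = 0.475397 substitutions/site.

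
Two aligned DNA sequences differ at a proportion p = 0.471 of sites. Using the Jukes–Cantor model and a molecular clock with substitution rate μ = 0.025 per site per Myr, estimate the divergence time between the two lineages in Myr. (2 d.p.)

14.83

d = −(3/4) ln(1 − 4p/3) = −0.75 ln(1 − 0.628) = −0.75 ln(0.372)
  = −0.75 × (-0.988861) = 0.741646 substitutions/site.
Under a molecular clock d = 2μt, so t = d/(2μ) = 0.741646 / (2 × 0.025) = 14.83 Myr.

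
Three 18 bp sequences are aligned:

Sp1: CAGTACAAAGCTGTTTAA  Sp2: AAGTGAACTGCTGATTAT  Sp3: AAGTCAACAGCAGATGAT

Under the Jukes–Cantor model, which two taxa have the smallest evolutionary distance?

Sp1–Sp2: 7/18 differ, p = 0.389, d = 0.548.
Sp1–Sp3: 8/18 differ, p = 0.444, d = 0.673.
Sp2–Sp3: 4/18 differ, p = 0.222, d = 0.264.
The smallest distance is between Sp2 and Sp3.

Sp2 and Sp3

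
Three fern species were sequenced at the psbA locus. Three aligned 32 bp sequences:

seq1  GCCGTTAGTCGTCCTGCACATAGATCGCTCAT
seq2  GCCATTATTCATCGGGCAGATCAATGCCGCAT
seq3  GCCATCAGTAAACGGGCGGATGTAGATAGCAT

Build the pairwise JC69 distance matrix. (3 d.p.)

d(seq1,seq2) = 0.460, d(seq1,seq3) = 0.824, d(seq2,seq3) = 0.460

seq1–seq2: 11/32 sites differ → p = 0.34375, d = −0.75 ln(1 − 0.458333) = 0.459828 ≈ 0.460.
seq1–seq3: 16/32 sites differ → p = 0.5, d = −0.75 ln(1 − 0.666667) = 0.823960 ≈ 0.824.
seq2–seq3: 11/32 sites differ → p = 0.34375, d = −0.75 ln(1 − 0.458333) = 0.459828 ≈ 0.460.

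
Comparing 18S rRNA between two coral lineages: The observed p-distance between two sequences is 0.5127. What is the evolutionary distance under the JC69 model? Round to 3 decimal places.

d = −(3/4) ln(1 − 4p/3) = −0.75 ln(1 − 0.6836) = −0.75 ln(0.3164)
  = −0.75 × (-1.150748) = 0.863061 substitutions/site.

0.863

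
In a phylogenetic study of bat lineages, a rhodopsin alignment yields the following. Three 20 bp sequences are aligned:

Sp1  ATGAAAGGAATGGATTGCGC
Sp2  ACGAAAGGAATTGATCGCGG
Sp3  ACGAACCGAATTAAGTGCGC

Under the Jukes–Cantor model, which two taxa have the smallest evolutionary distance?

Sp1–Sp2: 4/20 differ, p = 0.200, d = 0.233.
Sp1–Sp3: 6/20 differ, p = 0.300, d = 0.383.
Sp2–Sp3: 6/20 differ, p = 0.300, d = 0.383.
The smallest distance is between Sp1 and Sp2.

Sp1 and Sp2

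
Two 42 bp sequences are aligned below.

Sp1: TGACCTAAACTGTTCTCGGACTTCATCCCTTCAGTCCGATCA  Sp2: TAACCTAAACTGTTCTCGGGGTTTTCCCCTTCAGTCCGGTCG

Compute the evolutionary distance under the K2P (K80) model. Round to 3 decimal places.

0.228

Of 42 sites, 6 differences are transitions and 2 are transversions, so P = 6/42 ≈ 0.142857 and Q = 2/42 ≈ 0.047619.
Under the Kimura two-parameter model, d = −½ ln(1 − 2P − Q) − ¼ ln(1 − 2Q).
1 − 2P − Q = 0.666667, giving −½ ln(0.666667) = 0.202732.
1 − 2Q = 0.904762, giving −¼ ln(0.904762) = 0.025021.
d = 0.202732 + 0.025021 = 0.227753.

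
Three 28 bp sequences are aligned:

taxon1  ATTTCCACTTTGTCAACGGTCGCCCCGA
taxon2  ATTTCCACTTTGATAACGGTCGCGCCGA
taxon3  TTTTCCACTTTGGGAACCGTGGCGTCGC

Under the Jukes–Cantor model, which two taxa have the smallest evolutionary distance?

taxon1 and taxon2

taxon1–taxon2: 3/28 differ, p = 0.107, d = 0.116.
taxon1–taxon3: 8/28 differ, p = 0.286, d = 0.360.
taxon2–taxon3: 7/28 differ, p = 0.250, d = 0.304.
The smallest distance is between taxon1 and taxon2.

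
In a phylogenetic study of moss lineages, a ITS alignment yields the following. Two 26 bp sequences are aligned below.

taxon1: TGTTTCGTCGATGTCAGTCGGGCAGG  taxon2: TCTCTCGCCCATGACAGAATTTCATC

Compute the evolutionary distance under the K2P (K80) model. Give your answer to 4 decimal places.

0.7532

Of 26 sites, 2 differences are transitions and 10 are transversions, so P = 2/26 ≈ 0.076923 and Q = 10/26 ≈ 0.384615.
Under the Kimura two-parameter model, d = −½ ln(1 − 2P − Q) − ¼ ln(1 − 2Q).
1 − 2P − Q = 0.461539, giving −½ ln(0.461539) = 0.386594.
1 − 2Q = 0.23077, giving −¼ ln(0.23077) = 0.366583.
d = 0.386594 + 0.366583 = 0.753177.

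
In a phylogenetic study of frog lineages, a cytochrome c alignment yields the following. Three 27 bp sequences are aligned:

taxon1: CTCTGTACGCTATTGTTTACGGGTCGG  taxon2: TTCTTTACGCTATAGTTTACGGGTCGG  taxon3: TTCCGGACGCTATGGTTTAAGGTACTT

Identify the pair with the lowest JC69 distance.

taxon1 and taxon2

taxon1–taxon2: 3/27 differ, p = 0.111, d = 0.120.
taxon1–taxon3: 9/27 differ, p = 0.333, d = 0.441.
taxon2–taxon3: 9/27 differ, p = 0.333, d = 0.441.
The smallest distance is between taxon1 and taxon2.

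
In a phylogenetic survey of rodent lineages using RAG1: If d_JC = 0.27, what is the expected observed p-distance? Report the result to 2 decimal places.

0.23

p = (3/4)(1 − e^(−4d/3)) = 0.75 × (1 − e^(-0.36)) = 0.75 × (1 − 0.697676) = 0.226743.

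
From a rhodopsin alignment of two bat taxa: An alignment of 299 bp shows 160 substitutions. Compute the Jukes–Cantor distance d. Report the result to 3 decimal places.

0.937

p = 160/299 ≈ 0.535117.
d = −(3/4) ln(1 − 4p/3) = −0.75 ln(1 − 0.713489) = −0.75 ln(0.286511)
  = −0.75 × (-1.249978) = 0.937484 substitutions/site.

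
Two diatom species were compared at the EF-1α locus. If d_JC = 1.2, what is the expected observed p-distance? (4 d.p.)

0.5986

p = (3/4)(1 − e^(−4d/3)) = 0.75 × (1 − e^(-1.6)) = 0.75 × (1 − 0.201897) = 0.598577.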